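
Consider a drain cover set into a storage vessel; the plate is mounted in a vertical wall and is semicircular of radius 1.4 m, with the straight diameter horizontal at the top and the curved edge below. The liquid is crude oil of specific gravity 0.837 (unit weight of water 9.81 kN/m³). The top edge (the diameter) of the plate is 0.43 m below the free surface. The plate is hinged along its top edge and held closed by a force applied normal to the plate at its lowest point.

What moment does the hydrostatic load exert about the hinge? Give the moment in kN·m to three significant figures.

γ = 0.837 × 9.81 = 8.21097 kN/m³.
The centroid of a semicircle lies 4r/(3π) = 0.594178 m from the diameter, here below the top edge, so the centroid depth is h_c = 0.43 + 0.594178 = 1.02418 m.
A = πr²/2 = π × 1.4²/2 = 3.07876 m².
Resultant F = γ·h_c·A = 8.21097 × 1.02418 × 3.07876 = 25.8909 kN.
I_c = (π/8 − 8/(9π))·r⁴ = 0.109757 × 1.4⁴ = 0.421642 m⁴.
Centre of pressure: y_p = y_c + I_c/(y_c·A) = 1.02418 + 0.421642/(1.02418 × 3.07876) = 1.02418 + 0.133719 = 1.1579 m along the plane.
The resultant acts 0.594178 + 0.133719 = 0.727897 m (along the plate) below the hinge at the top edge, so the moment about the hinge is M = F × 0.727897 = 25.8909 × 0.727897 = 18.8459 kN·m.

M ≈ 18.8 kN·m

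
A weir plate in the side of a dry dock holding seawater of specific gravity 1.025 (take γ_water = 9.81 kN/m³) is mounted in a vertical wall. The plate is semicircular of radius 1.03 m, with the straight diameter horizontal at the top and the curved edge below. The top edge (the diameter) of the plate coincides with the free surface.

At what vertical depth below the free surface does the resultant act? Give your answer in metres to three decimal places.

h_p = 0.607 m

γ = 1.025 × 9.81 = 10.05525 kN/m³.
The centroid of a semicircle lies 4r/(3π) = 0.437146 m from the diameter, here below the top edge, so the centroid depth is h_c = 0.437146 m.
A = πr²/2 = π × 1.03²/2 = 1.66646 m².
Resultant F = γ·h_c·A = 10.05525 × 0.437146 × 1.66646 = 7.32511 kN.
I_c = (π/8 − 8/(9π))·r⁴ = 0.109757 × 1.03⁴ = 0.123532 m⁴.
Centre of pressure: y_p = y_c + I_c/(y_c·A) = 0.437146 + 0.123532/(0.437146 × 1.66646) = 0.437146 + 0.169574 = 0.60672 m along the plane.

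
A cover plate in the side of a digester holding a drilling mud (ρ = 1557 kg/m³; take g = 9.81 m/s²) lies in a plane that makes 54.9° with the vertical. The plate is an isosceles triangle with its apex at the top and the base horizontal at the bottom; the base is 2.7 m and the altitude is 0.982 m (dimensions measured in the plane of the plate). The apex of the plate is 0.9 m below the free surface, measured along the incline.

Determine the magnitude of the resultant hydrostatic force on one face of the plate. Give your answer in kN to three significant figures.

γ = ρg = 1557 × 9.81 / 1000 = 15.27417 kN/m³.
The plate makes 54.9° with the vertical, i.e. θ = 90° − 54.9° = 35.1° to the horizontal. Measuring y along the incline from the free-surface line, vertical depth h = y·sinθ with sinθ = 0.575005.
With the apex up, the centroid sits 2h/3 = 2 × 0.982/3 = 0.654667 m below the apex, so y_c = 0.9 + 0.654667 = 1.55467 m and h_c = 1.55467 × 0.575005 = 0.893943 m.
A = ½ × 2.7 × 0.982 = 1.3257 m².
Resultant F = γ·h_c·A = 15.27417 × 0.893943 × 1.3257 = 18.1014 kN.

F ≈ 18.1 kN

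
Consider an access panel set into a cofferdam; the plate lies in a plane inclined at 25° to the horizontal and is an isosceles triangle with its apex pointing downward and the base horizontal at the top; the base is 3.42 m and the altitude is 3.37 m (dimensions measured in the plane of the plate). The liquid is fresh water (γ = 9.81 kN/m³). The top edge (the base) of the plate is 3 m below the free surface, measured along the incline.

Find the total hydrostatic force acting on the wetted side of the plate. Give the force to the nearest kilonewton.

γ = 9.81 kN/m³.
Let θ = 25° be the plate's angle to the horizontal; measure y along the incline from where the plane meets the free surface. Vertical depth h = y·sinθ with sinθ = 0.422618.
With the apex down, the centroid sits h/3 = 3.37/3 = 1.12333 m below the base (the top edge), so y_c = 3 + 1.12333 = 4.12333 m and h_c = 4.12333 × 0.422618 = 1.74259 m.
A = ½ × 3.42 × 3.37 = 5.7627 m².
Resultant F = γ·h_c·A = 9.81 × 1.74259 × 5.7627 = 98.5122 kN.

F ≈ 99 kN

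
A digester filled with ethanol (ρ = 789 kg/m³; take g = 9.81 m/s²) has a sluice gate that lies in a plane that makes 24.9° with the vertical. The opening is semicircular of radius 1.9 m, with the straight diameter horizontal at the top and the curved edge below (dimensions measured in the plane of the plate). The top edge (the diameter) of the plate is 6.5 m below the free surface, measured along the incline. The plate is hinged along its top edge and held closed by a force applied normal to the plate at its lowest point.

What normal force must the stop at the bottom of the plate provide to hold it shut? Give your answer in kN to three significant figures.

γ = ρg = 789 × 9.81 / 1000 = 7.74009 kN/m³.
The plate makes 24.9° with the vertical, i.e. θ = 90° − 24.9° = 65.1° to the horizontal. Measuring y along the incline from the free-surface line, vertical depth h = y·sinθ with sinθ = 0.907044.
The centroid of a semicircle lies 4r/(3π) = 0.806385 m from the diameter, here below the top edge, so y_c = 6.5 + 0.806385 = 7.30638 m and h_c = 7.30638 × 0.907044 = 6.62721 m.
A = πr²/2 = π × 1.9²/2 = 5.67057 m².
Resultant F = γ·h_c·A = 7.74009 × 6.62721 × 5.67057 = 290.873 kN.
I_c = (π/8 − 8/(9π))·r⁴ = 0.109757 × 1.9⁴ = 1.43036 m⁴.
Centre of pressure: y_p = y_c + I_c/(y_c·A) = 7.30638 + 1.43036/(7.30638 × 5.67057) = 7.30638 + 0.0345236 = 7.3409 m along the plane.
The resultant acts 0.806385 + 0.0345236 = 0.840909 m (along the plate) below the hinge at the top edge, so the moment about the hinge is M = F × 0.840909 = 290.873 × 0.840909 = 244.598 kN·m.
A normal force at the bottom, 1.9 m from the hinge, must supply this moment: P = 244.598/1.9 = 128.736 kN.

P ≈ 129 kN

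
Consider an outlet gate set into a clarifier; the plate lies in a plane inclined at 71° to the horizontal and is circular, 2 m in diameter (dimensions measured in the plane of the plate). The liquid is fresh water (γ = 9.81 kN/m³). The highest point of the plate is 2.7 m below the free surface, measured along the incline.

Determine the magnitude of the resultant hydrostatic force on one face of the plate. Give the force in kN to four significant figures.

γ = 9.81 kN/m³.
Let θ = 71° be the plate's angle to the horizontal; measure y along the incline from where the plane meets the free surface. Vertical depth h = y·sinθ with sinθ = 0.945519.
The centroid is at the centre, 1 m below the top of the plate, so y_c = 2.7 + 1 = 3.7 m and h_c = 3.7 × 0.945519 = 3.49842 m.
A = π(1)² = 3.14159 m².
Resultant F = γ·h_c·A = 9.81 × 3.49842 × 3.14159 = 107.818 kN.

F ≈ 107.8 kN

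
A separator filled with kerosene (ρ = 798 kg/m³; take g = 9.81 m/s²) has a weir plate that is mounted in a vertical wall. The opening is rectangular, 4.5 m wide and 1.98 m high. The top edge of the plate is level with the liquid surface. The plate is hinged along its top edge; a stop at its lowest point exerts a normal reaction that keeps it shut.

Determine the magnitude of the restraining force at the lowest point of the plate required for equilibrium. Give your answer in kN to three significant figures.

γ = ρg = 798 × 9.81 / 1000 = 7.82838 kN/m³.
The centroid lies 1.98/2 = 0.99 m below the top edge, so the centroid depth is h_c = 0.99 m.
A = 4.5 × 1.98 = 8.91 m².
Resultant F = γ·h_c·A = 7.82838 × 0.99 × 8.91 = 69.0534 kN.
I_c = b·h³/12 = 4.5 × 1.98³/12 = 2.9109 m⁴.
Centre of pressure: y_p = y_c + I_c/(y_c·A) = 0.99 + 2.9109/(0.99 × 8.91) = 0.99 + 0.33 = 1.32 m along the plane.
The resultant acts 0.99 + 0.33 = 1.32 m (along the plate) below the hinge at the top edge, so the moment about the hinge is M = F × 1.32 = 69.0534 × 1.32 = 91.1505 kN·m.
A normal force at the bottom, 1.98 m from the hinge, must supply this moment: P = 91.1505/1.98 = 46.0356 kN.

P ≈ 46.0 kN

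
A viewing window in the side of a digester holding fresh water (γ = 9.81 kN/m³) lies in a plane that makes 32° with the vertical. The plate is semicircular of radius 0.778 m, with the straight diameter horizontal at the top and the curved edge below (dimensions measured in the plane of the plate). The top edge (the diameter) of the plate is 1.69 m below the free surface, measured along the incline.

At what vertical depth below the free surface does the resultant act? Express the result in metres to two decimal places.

h_p = 1.73 m

γ = 9.81 kN/m³.
The plate makes 32° with the vertical, i.e. θ = 90° − 32° = 58° to the horizontal. Measuring y along the incline from the free-surface line, vertical depth h = y·sinθ with sinθ = 0.848048.
The centroid of a semicircle lies 4r/(3π) = 0.330193 m from the diameter, here below the top edge, so y_c = 1.69 + 0.330193 = 2.02019 m and h_c = 2.02019 × 0.848048 = 1.71322 m.
A = πr²/2 = π × 0.778²/2 = 0.950778 m².
Resultant F = γ·h_c·A = 9.81 × 1.71322 × 0.950778 = 15.9794 kN.
I_c = (π/8 − 8/(9π))·r⁴ = 0.109757 × 0.778⁴ = 0.0402115 m⁴.
Centre of pressure: y_p = y_c + I_c/(y_c·A) = 2.02019 + 0.0402115/(2.02019 × 0.950778) = 2.02019 + 0.0209353 = 2.04113 m along the plane.
Vertically, h_p = y_p·sinθ = 2.04113 × 0.848048 = 1.73098 m.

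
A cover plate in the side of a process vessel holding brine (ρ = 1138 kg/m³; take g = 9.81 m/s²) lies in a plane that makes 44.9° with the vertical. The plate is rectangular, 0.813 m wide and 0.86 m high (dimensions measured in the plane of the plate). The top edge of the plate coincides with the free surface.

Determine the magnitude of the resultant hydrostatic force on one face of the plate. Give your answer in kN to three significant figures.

γ = ρg = 1138 × 9.81 / 1000 = 11.16378 kN/m³.
The plate makes 44.9° with the vertical, i.e. θ = 90° − 44.9° = 45.1° to the horizontal. Measuring y along the incline from the free-surface line, vertical depth h = y·sinθ with sinθ = 0.708340.
The centroid lies 0.86/2 = 0.43 m below the top edge, so y_c = 0.43 m and h_c = 0.43 × 0.708340 = 0.304586 m.
A = 0.813 × 0.86 = 0.69918 m².
Resultant F = γ·h_c·A = 11.16378 × 0.304586 × 0.69918 = 2.37744 kN.

F ≈ 2.38 kN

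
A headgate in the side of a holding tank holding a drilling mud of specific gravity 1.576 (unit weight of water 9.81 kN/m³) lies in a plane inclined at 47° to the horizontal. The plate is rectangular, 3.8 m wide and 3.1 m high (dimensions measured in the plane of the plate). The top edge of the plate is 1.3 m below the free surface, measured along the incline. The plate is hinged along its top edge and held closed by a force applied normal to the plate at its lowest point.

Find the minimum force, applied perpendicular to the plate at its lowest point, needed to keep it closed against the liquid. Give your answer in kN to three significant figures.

γ = 1.576 × 9.81 = 15.46056 kN/m³.
Let θ = 47° be the plate's angle to the horizontal; measure y along the incline from where the plane meets the free surface. Vertical depth h = y·sinθ with sinθ = 0.731354.
The centroid lies 3.1/2 = 1.55 m below the top edge, so y_c = 1.3 + 1.55 = 2.85 m and h_c = 2.85 × 0.731354 = 2.08436 m.
A = 3.8 × 3.1 = 11.78 m².
Resultant F = γ·h_c·A = 15.46056 × 2.08436 × 11.78 = 379.615 kN.
I_c = b·h³/12 = 3.8 × 3.1³/12 = 9.43382 m⁴.
Centre of pressure: y_p = y_c + I_c/(y_c·A) = 2.85 + 9.43382/(2.85 × 11.78) = 2.85 + 0.280994 = 3.13099 m along the plane.
The resultant acts 1.55 + 0.280994 = 1.83099 m (along the plate) below the hinge at the top edge, so the moment about the hinge is M = F × 1.83099 = 379.615 × 1.83099 = 695.071 kN·m.
A normal force at the bottom, 3.1 m from the hinge, must supply this moment: P = 695.071/3.1 = 224.216 kN.

P ≈ 224 kN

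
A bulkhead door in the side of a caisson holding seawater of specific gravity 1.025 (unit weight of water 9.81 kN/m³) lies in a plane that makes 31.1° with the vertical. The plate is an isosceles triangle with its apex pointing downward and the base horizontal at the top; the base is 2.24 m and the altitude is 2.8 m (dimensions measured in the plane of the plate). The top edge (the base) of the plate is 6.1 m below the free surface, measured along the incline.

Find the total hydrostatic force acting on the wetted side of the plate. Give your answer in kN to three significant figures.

γ = 1.025 × 9.81 = 10.05525 kN/m³.
The plate makes 31.1° with the vertical, i.e. θ = 90° − 31.1° = 58.9° to the horizontal. Measuring y along the incline from the free-surface line, vertical depth h = y·sinθ with sinθ = 0.856267.
With the apex down, the centroid sits h/3 = 2.8/3 = 0.933333 m below the base (the top edge), so y_c = 6.1 + 0.933333 = 7.03333 m and h_c = 7.03333 × 0.856267 = 6.02241 m.
A = ½ × 2.24 × 2.8 = 3.136 m².
Resultant F = γ·h_c·A = 10.05525 × 6.02241 × 3.136 = 189.906 kN.

F ≈ 190 kN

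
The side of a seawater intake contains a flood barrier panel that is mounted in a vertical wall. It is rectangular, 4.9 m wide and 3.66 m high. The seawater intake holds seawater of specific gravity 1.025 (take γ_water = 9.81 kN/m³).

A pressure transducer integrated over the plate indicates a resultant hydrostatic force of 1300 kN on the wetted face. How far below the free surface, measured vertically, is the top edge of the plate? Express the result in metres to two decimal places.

γ = 1.025 × 9.81 = 10.05525 kN/m³.
A = 4.9 × 3.66 = 17.934 m².
From F = γ·h_c·A, the centroid depth is h_c = 1300/(10.05525 × 17.934) = 7.20897 m.
The centroid lies 3.66/2 = 1.83 m below the top edge, so the top edge sits at h_top = 7.20897 − 1.83 = 5.37897 m below the surface.

d_top ≈ 5.38 m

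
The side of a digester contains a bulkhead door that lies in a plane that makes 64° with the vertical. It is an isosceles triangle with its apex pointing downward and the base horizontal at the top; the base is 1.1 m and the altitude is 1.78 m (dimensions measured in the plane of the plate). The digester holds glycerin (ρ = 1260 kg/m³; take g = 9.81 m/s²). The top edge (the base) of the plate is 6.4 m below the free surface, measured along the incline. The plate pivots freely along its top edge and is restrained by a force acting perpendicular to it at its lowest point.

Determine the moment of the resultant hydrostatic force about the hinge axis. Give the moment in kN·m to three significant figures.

M ≈ 22.9 kN·m

γ = ρg = 1260 × 9.81 / 1000 = 12.3606 kN/m³.
The plate makes 64° with the vertical, i.e. θ = 90° − 64° = 26° to the horizontal. Measuring y along the incline from the free-surface line, vertical depth h = y·sinθ with sinθ = 0.438371.
With the apex down, the centroid sits h/3 = 1.78/3 = 0.593333 m below the base (the top edge), so y_c = 6.4 + 0.593333 = 6.99333 m and h_c = 6.99333 × 0.438371 = 3.06567 m.
A = ½ × 1.1 × 1.78 = 0.979 m².
Resultant F = γ·h_c·A = 12.3606 × 3.06567 × 0.979 = 37.0978 kN.
I_c = b·h³/36 = 1.1 × 1.78³/36 = 0.172326 m⁴.
Centre of pressure: y_p = y_c + I_c/(y_c·A) = 6.99333 + 0.172326/(6.99333 × 0.979) = 6.99333 + 0.0251701 = 7.0185 m along the plane.
The resultant acts 0.593333 + 0.0251701 = 0.618503 m (along the plate) below the hinge at the top edge, so the moment about the hinge is M = F × 0.618503 = 37.0978 × 0.618503 = 22.9451 kN·m.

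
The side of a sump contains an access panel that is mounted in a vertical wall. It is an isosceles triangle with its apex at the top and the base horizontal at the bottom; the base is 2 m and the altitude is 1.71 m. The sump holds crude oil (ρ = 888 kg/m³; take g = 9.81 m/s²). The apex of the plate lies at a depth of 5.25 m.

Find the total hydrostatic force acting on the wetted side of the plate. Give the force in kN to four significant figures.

F ≈ 95.19 kN

γ = ρg = 888 × 9.81 / 1000 = 8.71128 kN/m³.
With the apex up, the centroid sits 2h/3 = 2 × 1.71/3 = 1.14 m below the apex, so the centroid depth is h_c = 5.25 + 1.14 = 6.39 m.
A = ½ × 2 × 1.71 = 1.71 m².
Resultant F = γ·h_c·A = 8.71128 × 6.39 × 1.71 = 95.1873 kN.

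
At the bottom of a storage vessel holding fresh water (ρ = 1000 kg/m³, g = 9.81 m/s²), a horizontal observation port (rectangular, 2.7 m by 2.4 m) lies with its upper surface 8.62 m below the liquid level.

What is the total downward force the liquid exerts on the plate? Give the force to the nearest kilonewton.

F ≈ 548 kN

γ = ρg = 1000 × 9.81 = 9810 N/m³ = 9.81 kN/m³.
The plate is horizontal, so pressure is uniform at p = γ·h = 9.81 × 8.62 = 84.5622 kN/m².
A = 2.7 × 2.4 = 6.48 m².
F = p·A = 84.5622 × 6.48 = 547.963 kN.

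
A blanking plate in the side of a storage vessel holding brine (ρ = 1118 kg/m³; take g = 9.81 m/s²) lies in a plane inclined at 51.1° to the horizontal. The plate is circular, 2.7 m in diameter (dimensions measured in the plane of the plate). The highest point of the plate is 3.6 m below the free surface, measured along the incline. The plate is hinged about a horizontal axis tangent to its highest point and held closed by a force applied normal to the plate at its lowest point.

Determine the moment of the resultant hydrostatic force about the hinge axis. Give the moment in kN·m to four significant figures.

γ = ρg = 1118 × 9.81 / 1000 = 10.96758 kN/m³.
Let θ = 51.1° be the plate's angle to the horizontal; measure y along the incline from where the plane meets the free surface. Vertical depth h = y·sinθ with sinθ = 0.778243.
The centroid is at the centre, 1.35 m below the top of the plate, so y_c = 3.6 + 1.35 = 4.95 m and h_c = 4.95 × 0.778243 = 3.8523 m.
A = π(1.35)² = 5.72555 m².
Resultant F = γ·h_c·A = 10.96758 × 3.8523 × 5.72555 = 241.907 kN.
I_c = πr⁴/4 = π × 1.35⁴/4 = 2.6087 m⁴.
Centre of pressure: y_p = y_c + I_c/(y_c·A) = 4.95 + 2.6087/(4.95 × 5.72555) = 4.95 + 0.0920453 = 5.04205 m along the plane.
The resultant acts 1.35 + 0.0920453 = 1.44205 m (along the plate) below the hinge at the top edge, so the moment about the hinge is M = F × 1.44205 = 241.907 × 1.44205 = 348.842 kN·m.

M ≈ 348.8 kN·m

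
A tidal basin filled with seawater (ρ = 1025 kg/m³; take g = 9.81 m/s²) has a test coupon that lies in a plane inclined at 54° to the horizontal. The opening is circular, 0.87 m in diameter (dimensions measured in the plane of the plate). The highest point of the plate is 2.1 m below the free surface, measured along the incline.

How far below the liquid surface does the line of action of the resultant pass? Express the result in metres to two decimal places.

h_p = 2.07 m

γ = ρg = 1025 × 9.81 / 1000 = 10.05525 kN/m³.
Let θ = 54° be the plate's angle to the horizontal; measure y along the incline from where the plane meets the free surface. Vertical depth h = y·sinθ with sinθ = 0.809017.
The centroid is at the centre, 0.435 m below the top of the plate, so y_c = 2.1 + 0.435 = 2.535 m and h_c = 2.535 × 0.809017 = 2.05086 m.
A = π(0.435)² = 0.594468 m².
Resultant F = γ·h_c·A = 10.05525 × 2.05086 × 0.594468 = 12.2591 kN.
I_c = πr⁴/4 = π × 0.435⁴/4 = 0.028122 m⁴.
Centre of pressure: y_p = y_c + I_c/(y_c·A) = 2.535 + 0.028122/(2.535 × 0.594468) = 2.535 + 0.0186612 = 2.55366 m along the plane.
Vertically, h_p = y_p·sinθ = 2.55366 × 0.809017 = 2.06595 m.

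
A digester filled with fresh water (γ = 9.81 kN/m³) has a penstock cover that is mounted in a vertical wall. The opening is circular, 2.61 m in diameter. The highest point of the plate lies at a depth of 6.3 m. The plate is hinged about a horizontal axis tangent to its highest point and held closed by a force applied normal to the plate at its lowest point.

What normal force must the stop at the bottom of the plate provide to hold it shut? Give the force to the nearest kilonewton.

γ = 9.81 kN/m³.
The centroid is at the centre, 1.305 m below the top of the plate, so the centroid depth is h_c = 6.3 + 1.305 = 7.605 m.
A = π(1.305)² = 5.35021 m².
Resultant F = γ·h_c·A = 9.81 × 7.605 × 5.35021 = 399.153 kN.
I_c = πr⁴/4 = π × 1.305⁴/4 = 2.27789 m⁴.
Centre of pressure: y_p = y_c + I_c/(y_c·A) = 7.605 + 2.27789/(7.605 × 5.35021) = 7.605 + 0.0559838 = 7.66098 m along the plane.
The resultant acts 1.305 + 0.0559838 = 1.36098 m (along the plate) below the hinge at the top edge, so the moment about the hinge is M = F × 1.36098 = 399.153 × 1.36098 = 543.239 kN·m.
A normal force at the bottom, 2.61 m from the hinge, must supply this moment: P = 543.239/2.61 = 208.138 kN.

P ≈ 208 kN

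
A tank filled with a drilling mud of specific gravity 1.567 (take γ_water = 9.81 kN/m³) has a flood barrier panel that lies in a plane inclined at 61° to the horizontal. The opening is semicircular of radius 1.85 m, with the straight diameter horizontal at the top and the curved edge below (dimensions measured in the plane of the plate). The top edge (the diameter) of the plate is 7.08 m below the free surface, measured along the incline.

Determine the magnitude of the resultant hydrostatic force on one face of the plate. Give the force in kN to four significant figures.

F ≈ 568.5 kN

γ = 1.567 × 9.81 = 15.37227 kN/m³.
Let θ = 61° be the plate's angle to the horizontal; measure y along the incline from where the plane meets the free surface. Vertical depth h = y·sinθ with sinθ = 0.874620.
The centroid of a semicircle lies 4r/(3π) = 0.785164 m from the diameter, here below the top edge, so y_c = 7.08 + 0.785164 = 7.86516 m and h_c = 7.86516 × 0.874620 = 6.87903 m.
A = πr²/2 = π × 1.85²/2 = 5.37605 m².
Resultant F = γ·h_c·A = 15.37227 × 6.87903 × 5.37605 = 568.497 kN.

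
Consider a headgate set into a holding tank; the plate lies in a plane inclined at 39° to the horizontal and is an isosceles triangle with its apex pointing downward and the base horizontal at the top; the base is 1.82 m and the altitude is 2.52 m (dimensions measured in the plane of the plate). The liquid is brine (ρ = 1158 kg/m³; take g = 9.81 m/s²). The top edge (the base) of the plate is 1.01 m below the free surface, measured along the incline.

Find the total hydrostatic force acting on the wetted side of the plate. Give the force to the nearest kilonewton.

γ = ρg = 1158 × 9.81 / 1000 = 11.35998 kN/m³.
Let θ = 39° be the plate's angle to the horizontal; measure y along the incline from where the plane meets the free surface. Vertical depth h = y·sinθ with sinθ = 0.629320.
With the apex down, the centroid sits h/3 = 2.52/3 = 0.84 m below the base (the top edge), so y_c = 1.01 + 0.84 = 1.85 m and h_c = 1.85 × 0.629320 = 1.16424 m.
A = ½ × 1.82 × 2.52 = 2.2932 m².
Resultant F = γ·h_c·A = 11.35998 × 1.16424 × 2.2932 = 30.3293 kN.

F ≈ 30 kN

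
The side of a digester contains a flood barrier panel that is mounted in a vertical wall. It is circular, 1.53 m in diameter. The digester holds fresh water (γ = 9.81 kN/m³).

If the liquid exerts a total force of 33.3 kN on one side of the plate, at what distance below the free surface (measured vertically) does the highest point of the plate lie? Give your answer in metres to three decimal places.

γ = 9.81 kN/m³.
A = π(0.765)² = 1.83854 m².
From F = γ·h_c·A, the centroid depth is h_c = 33.3/(9.81 × 1.83854) = 1.8463 m.
The centroid is at the centre, 0.765 m below the top of the plate, so the highest point sits at h_top = 1.8463 − 0.765 = 1.0813 m below the surface.

d_top ≈ 1.081 m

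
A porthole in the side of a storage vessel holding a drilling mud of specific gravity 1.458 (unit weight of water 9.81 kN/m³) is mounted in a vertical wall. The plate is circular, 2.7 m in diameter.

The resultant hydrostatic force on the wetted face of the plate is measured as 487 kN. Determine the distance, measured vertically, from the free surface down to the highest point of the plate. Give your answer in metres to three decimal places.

d_top ≈ 4.597 m

γ = 1.458 × 9.81 = 14.30298 kN/m³.
A = π(1.35)² = 5.72555 m².
From F = γ·h_c·A, the centroid depth is h_c = 487/(14.30298 × 5.72555) = 5.94683 m.
The centroid is at the centre, 1.35 m below the top of the plate, so the highest point sits at h_top = 5.94683 − 1.35 = 4.59683 m below the surface.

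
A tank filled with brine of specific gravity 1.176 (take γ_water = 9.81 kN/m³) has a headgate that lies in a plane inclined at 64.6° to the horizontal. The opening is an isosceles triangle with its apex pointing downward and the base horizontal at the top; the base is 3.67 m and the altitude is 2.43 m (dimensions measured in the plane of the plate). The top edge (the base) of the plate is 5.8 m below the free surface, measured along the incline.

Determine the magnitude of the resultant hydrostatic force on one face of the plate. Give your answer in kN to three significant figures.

γ = 1.176 × 9.81 = 11.53656 kN/m³.
Let θ = 64.6° be the plate's angle to the horizontal; measure y along the incline from where the plane meets the free surface. Vertical depth h = y·sinθ with sinθ = 0.903335.
With the apex down, the centroid sits h/3 = 2.43/3 = 0.81 m below the base (the top edge), so y_c = 5.8 + 0.81 = 6.61 m and h_c = 6.61 × 0.903335 = 5.97104 m.
A = ½ × 3.67 × 2.43 = 4.45905 m².
Resultant F = γ·h_c·A = 11.53656 × 5.97104 × 4.45905 = 307.163 kN.

F ≈ 307 kN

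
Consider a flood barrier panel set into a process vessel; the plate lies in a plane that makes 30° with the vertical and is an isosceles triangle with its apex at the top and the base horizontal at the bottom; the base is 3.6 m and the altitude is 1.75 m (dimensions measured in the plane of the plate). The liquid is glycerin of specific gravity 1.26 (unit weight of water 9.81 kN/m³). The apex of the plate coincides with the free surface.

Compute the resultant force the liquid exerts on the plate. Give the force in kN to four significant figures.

γ = 1.26 × 9.81 = 12.3606 kN/m³.
The plate makes 30° with the vertical, i.e. θ = 90° − 30° = 60° to the horizontal. Measuring y along the incline from the free-surface line, vertical depth h = y·sinθ with sinθ = 0.866025.
With the apex up, the centroid sits 2h/3 = 2 × 1.75/3 = 1.16667 m below the apex, so y_c = 1.16667 m and h_c = 1.16667 × 0.866025 = 1.01037 m.
A = ½ × 3.6 × 1.75 = 3.15 m².
Resultant F = γ·h_c·A = 12.3606 × 1.01037 × 3.15 = 39.3397 kN.

F ≈ 39.34 kN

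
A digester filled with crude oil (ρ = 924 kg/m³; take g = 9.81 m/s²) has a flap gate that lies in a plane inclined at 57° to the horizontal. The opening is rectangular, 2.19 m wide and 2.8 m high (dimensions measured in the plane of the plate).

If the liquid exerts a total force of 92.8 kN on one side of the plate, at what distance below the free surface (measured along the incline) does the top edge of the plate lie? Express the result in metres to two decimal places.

y_top ≈ 0.59 m

γ = ρg = 924 × 9.81 / 1000 = 9.06444 kN/m³.
A = 2.19 × 2.8 = 6.132 m².
From F = γ·h_c·A, the centroid depth is h_c = 92.8/(9.06444 × 6.132) = 1.66957 m.
Let θ = 57° be the plate's angle to the horizontal; measure y along the incline from where the plane meets the free surface. Vertical depth h = y·sinθ with sinθ = 0.838671.
Along the incline, y_c = h_c/sinθ = 1.66957/0.838671 = 1.99073 m.
The centroid lies 2.8/2 = 1.4 m below the top edge, so the top edge sits at y_top = 1.99073 − 1.4 = 0.59073 m along the incline.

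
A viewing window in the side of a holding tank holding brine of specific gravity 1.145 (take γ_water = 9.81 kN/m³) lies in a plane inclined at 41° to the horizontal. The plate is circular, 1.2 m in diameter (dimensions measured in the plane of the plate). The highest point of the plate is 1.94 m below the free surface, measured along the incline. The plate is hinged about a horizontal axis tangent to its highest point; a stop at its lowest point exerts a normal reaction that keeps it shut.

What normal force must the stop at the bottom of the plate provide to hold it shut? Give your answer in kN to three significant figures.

γ = 1.145 × 9.81 = 11.23245 kN/m³.
Let θ = 41° be the plate's angle to the horizontal; measure y along the incline from where the plane meets the free surface. Vertical depth h = y·sinθ with sinθ = 0.656059.
The centroid is at the centre, 0.6 m below the top of the plate, so y_c = 1.94 + 0.6 = 2.54 m and h_c = 2.54 × 0.656059 = 1.66639 m.
A = π(0.6)² = 1.13097 m².
Resultant F = γ·h_c·A = 11.23245 × 1.66639 × 1.13097 = 21.1691 kN.
I_c = πr⁴/4 = π × 0.6⁴/4 = 0.101788 m⁴.
Centre of pressure: y_p = y_c + I_c/(y_c·A) = 2.54 + 0.101788/(2.54 × 1.13097) = 2.54 + 0.0354333 = 2.57543 m along the plane.
The resultant acts 0.6 + 0.0354333 = 0.635433 m (along the plate) below the hinge at the top edge, so the moment about the hinge is M = F × 0.635433 = 21.1691 × 0.635433 = 13.4515 kN·m.
A normal force at the bottom, 1.2 m from the hinge, must supply this moment: P = 13.4515/1.2 = 11.2096 kN.

P ≈ 11.2 kN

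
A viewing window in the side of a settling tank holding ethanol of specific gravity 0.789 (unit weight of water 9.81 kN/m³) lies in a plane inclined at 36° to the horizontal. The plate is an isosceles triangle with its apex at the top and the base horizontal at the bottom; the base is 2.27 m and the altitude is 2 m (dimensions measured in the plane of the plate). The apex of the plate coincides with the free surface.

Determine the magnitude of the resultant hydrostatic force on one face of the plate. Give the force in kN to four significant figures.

γ = 0.789 × 9.81 = 7.74009 kN/m³.
Let θ = 36° be the plate's angle to the horizontal; measure y along the incline from where the plane meets the free surface. Vertical depth h = y·sinθ with sinθ = 0.587785.
With the apex up, the centroid sits 2h/3 = 2 × 2/3 = 1.33333 m below the apex, so y_c = 1.33333 m and h_c = 1.33333 × 0.587785 = 0.783711 m.
A = ½ × 2.27 × 2 = 2.27 m².
Resultant F = γ·h_c·A = 7.74009 × 0.783711 × 2.27 = 13.7698 kN.

F ≈ 13.77 kN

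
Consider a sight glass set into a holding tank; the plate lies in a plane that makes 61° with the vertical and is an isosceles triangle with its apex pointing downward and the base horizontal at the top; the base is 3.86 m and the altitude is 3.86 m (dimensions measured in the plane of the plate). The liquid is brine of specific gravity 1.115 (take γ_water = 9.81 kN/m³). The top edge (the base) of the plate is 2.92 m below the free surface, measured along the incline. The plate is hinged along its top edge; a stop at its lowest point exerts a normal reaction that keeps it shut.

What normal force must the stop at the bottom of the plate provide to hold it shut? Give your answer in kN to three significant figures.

γ = 1.115 × 9.81 = 10.93815 kN/m³.
The plate makes 61° with the vertical, i.e. θ = 90° − 61° = 29° to the horizontal. Measuring y along the incline from the free-surface line, vertical depth h = y·sinθ with sinθ = 0.484810.
With the apex down, the centroid sits h/3 = 3.86/3 = 1.28667 m below the base (the top edge), so y_c = 2.92 + 1.28667 = 4.20667 m and h_c = 4.20667 × 0.484810 = 2.03944 m.
A = ½ × 3.86 × 3.86 = 7.4498 m².
Resultant F = γ·h_c·A = 10.93815 × 2.03944 × 7.4498 = 166.188 kN.
I_c = b·h³/36 = 3.86 × 3.86³/36 = 6.16661 m⁴.
Centre of pressure: y_p = y_c + I_c/(y_c·A) = 4.20667 + 6.16661/(4.20667 × 7.4498) = 4.20667 + 0.196772 = 4.40344 m along the plane.
The resultant acts 1.28667 + 0.196772 = 1.48344 m (along the plate) below the hinge at the top edge, so the moment about the hinge is M = F × 1.48344 = 166.188 × 1.48344 = 246.53 kN·m.
A normal force at the bottom, 3.86 m from the hinge, must supply this moment: P = 246.53/3.86 = 63.8679 kN.

P ≈ 63.9 kN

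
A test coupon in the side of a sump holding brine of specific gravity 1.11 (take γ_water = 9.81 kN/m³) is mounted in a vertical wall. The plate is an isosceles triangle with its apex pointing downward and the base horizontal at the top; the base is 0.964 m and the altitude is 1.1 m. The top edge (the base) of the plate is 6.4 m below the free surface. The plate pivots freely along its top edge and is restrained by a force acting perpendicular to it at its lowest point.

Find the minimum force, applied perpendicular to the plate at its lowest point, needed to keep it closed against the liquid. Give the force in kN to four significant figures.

γ = 1.11 × 9.81 = 10.8891 kN/m³.
With the apex down, the centroid sits h/3 = 1.1/3 = 0.366667 m below the base (the top edge), so the centroid depth is h_c = 6.4 + 0.366667 = 6.76667 m.
A = ½ × 0.964 × 1.1 = 0.5302 m².
Resultant F = γ·h_c·A = 10.8891 × 6.76667 × 0.5302 = 39.0667 kN.
I_c = b·h³/36 = 0.964 × 1.1³/36 = 0.0356412 m⁴.
Centre of pressure: y_p = y_c + I_c/(y_c·A) = 6.76667 + 0.0356412/(6.76667 × 0.5302) = 6.76667 + 0.00993431 = 6.7766 m along the plane.
The resultant acts 0.366667 + 0.00993431 = 0.376601 m (along the plate) below the hinge at the top edge, so the moment about the hinge is M = F × 0.376601 = 39.0667 × 0.376601 = 14.7126 kN·m.
A normal force at the bottom, 1.1 m from the hinge, must supply this moment: P = 14.7126/1.1 = 13.3751 kN.

P ≈ 13.38 kN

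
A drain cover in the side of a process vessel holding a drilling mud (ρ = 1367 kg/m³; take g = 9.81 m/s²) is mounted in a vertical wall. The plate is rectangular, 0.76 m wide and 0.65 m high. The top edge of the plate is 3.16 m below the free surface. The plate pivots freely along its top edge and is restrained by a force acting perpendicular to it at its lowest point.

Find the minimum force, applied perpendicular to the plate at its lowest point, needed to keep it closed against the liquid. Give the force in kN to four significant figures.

γ = ρg = 1367 × 9.81 / 1000 = 13.41027 kN/m³.
The centroid lies 0.65/2 = 0.325 m below the top edge, so the centroid depth is h_c = 3.16 + 0.325 = 3.485 m.
A = 0.76 × 0.65 = 0.494 m².
Resultant F = γ·h_c·A = 13.41027 × 3.485 × 0.494 = 23.087 kN.
I_c = b·h³/12 = 0.76 × 0.65³/12 = 0.0173929 m⁴.
Centre of pressure: y_p = y_c + I_c/(y_c·A) = 3.485 + 0.0173929/(3.485 × 0.494) = 3.485 + 0.0101028 = 3.4951 m along the plane.
The resultant acts 0.325 + 0.0101028 = 0.335103 m (along the plate) below the hinge at the top edge, so the moment about the hinge is M = F × 0.335103 = 23.087 × 0.335103 = 7.73652 kN·m.
A normal force at the bottom, 0.65 m from the hinge, must supply this moment: P = 7.73652/0.65 = 11.9023 kN.

P ≈ 11.90 kN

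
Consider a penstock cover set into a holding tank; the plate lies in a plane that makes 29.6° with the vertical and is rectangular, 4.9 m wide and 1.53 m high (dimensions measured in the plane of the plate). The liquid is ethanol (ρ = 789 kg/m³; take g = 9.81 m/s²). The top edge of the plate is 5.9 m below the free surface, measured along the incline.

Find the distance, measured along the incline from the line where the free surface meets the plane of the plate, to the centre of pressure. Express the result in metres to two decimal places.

y_p = 6.69 m

γ = ρg = 789 × 9.81 / 1000 = 7.74009 kN/m³.
The plate makes 29.6° with the vertical, i.e. θ = 90° − 29.6° = 60.4° to the horizontal. Measuring y along the incline from the free-surface line, vertical depth h = y·sinθ with sinθ = 0.869495.
The centroid lies 1.53/2 = 0.765 m below the top edge, so y_c = 5.9 + 0.765 = 6.665 m and h_c = 6.665 × 0.869495 = 5.79518 m.
A = 4.9 × 1.53 = 7.497 m².
Resultant F = γ·h_c·A = 7.74009 × 5.79518 × 7.497 = 336.28 kN.
I_c = b·h³/12 = 4.9 × 1.53³/12 = 1.46248 m⁴.
Centre of pressure: y_p = y_c + I_c/(y_c·A) = 6.665 + 1.46248/(6.665 × 7.497) = 6.665 + 0.0292686 = 6.69427 m along the plane.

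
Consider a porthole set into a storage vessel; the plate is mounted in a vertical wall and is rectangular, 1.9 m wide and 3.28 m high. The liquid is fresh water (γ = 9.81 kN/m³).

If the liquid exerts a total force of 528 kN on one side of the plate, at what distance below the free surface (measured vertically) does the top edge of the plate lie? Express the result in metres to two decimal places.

γ = 9.81 kN/m³.
A = 1.9 × 3.28 = 6.232 m².
From F = γ·h_c·A, the centroid depth is h_c = 528/(9.81 × 6.232) = 8.63649 m.
The centroid lies 3.28/2 = 1.64 m below the top edge, so the top edge sits at h_top = 8.63649 − 1.64 = 6.99649 m below the surface.

d_top ≈ 7.00 m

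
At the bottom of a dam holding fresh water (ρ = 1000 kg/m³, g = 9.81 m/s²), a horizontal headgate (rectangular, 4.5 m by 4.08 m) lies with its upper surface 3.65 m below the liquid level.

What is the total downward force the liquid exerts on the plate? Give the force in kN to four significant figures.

F ≈ 657.4 kN

γ = ρg = 1000 × 9.81 = 9810 N/m³ = 9.81 kN/m³.
The plate is horizontal, so pressure is uniform at p = γ·h = 9.81 × 3.65 = 35.8065 kN/m².
A = 4.5 × 4.08 = 18.36 m².
F = p·A = 35.8065 × 18.36 = 657.407 kN.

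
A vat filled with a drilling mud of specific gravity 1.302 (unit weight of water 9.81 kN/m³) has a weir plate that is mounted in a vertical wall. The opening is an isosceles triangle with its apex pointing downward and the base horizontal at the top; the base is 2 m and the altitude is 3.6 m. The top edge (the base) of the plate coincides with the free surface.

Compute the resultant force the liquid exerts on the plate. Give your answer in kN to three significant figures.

γ = 1.302 × 9.81 = 12.77262 kN/m³.
With the apex down, the centroid sits h/3 = 3.6/3 = 1.2 m below the base (the top edge), so the centroid depth is h_c = 1.2 m.
A = ½ × 2 × 3.6 = 3.6 m².
Resultant F = γ·h_c·A = 12.77262 × 1.2 × 3.6 = 55.1777 kN.

F ≈ 55.2 kN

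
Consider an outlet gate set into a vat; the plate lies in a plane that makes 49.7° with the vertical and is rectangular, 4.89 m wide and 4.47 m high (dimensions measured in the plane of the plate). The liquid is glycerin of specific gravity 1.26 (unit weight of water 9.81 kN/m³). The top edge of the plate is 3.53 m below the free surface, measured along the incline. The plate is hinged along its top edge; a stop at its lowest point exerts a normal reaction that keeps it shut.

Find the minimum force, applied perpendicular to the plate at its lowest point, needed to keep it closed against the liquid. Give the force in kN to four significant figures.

γ = 1.26 × 9.81 = 12.3606 kN/m³.
The plate makes 49.7° with the vertical, i.e. θ = 90° − 49.7° = 40.3° to the horizontal. Measuring y along the incline from the free-surface line, vertical depth h = y·sinθ with sinθ = 0.646790.
The centroid lies 4.47/2 = 2.235 m below the top edge, so y_c = 3.53 + 2.235 = 5.765 m and h_c = 5.765 × 0.646790 = 3.72874 m.
A = 4.89 × 4.47 = 21.8583 m².
Resultant F = γ·h_c·A = 12.3606 × 3.72874 × 21.8583 = 1007.44 kN.
I_c = b·h³/12 = 4.89 × 4.47³/12 = 36.3957 m⁴.
Centre of pressure: y_p = y_c + I_c/(y_c·A) = 5.765 + 36.3957/(5.765 × 21.8583) = 5.765 + 0.288825 = 6.05382 m along the plane.
The resultant acts 2.235 + 0.288825 = 2.52382 m (along the plate) below the hinge at the top edge, so the moment about the hinge is M = F × 2.52382 = 1007.44 × 2.52382 = 2542.6 kN·m.
A normal force at the bottom, 4.47 m from the hinge, must supply this moment: P = 2542.6/4.47 = 568.814 kN.

P ≈ 568.8 kN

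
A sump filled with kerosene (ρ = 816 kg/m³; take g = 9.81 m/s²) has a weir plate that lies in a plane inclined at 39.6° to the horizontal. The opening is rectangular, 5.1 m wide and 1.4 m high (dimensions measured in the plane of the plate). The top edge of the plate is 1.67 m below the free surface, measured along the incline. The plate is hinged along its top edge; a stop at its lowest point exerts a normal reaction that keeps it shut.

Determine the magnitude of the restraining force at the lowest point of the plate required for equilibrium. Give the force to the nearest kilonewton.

γ = ρg = 816 × 9.81 / 1000 = 8.00496 kN/m³.
Let θ = 39.6° be the plate's angle to the horizontal; measure y along the incline from where the plane meets the free surface. Vertical depth h = y·sinθ with sinθ = 0.637424.
The centroid lies 1.4/2 = 0.7 m below the top edge, so y_c = 1.67 + 0.7 = 2.37 m and h_c = 2.37 × 0.637424 = 1.51069 m.
A = 5.1 × 1.4 = 7.14 m².
Resultant F = γ·h_c·A = 8.00496 × 1.51069 × 7.14 = 86.3441 kN.
I_c = b·h³/12 = 5.1 × 1.4³/12 = 1.1662 m⁴.
Centre of pressure: y_p = y_c + I_c/(y_c·A) = 2.37 + 1.1662/(2.37 × 7.14) = 2.37 + 0.068917 = 2.43892 m along the plane.
The resultant acts 0.7 + 0.068917 = 0.768917 m (along the plate) below the hinge at the top edge, so the moment about the hinge is M = F × 0.768917 = 86.3441 × 0.768917 = 66.3914 kN·m.
A normal force at the bottom, 1.4 m from the hinge, must supply this moment: P = 66.3914/1.4 = 47.4224 kN.

P ≈ 47 kN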